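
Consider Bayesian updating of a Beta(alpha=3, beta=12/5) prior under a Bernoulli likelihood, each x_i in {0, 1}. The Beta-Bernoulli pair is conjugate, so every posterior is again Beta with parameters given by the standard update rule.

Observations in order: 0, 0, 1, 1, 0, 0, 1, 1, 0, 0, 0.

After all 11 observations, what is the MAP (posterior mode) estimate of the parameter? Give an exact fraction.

obs 1: x=0 → posterior Beta(3, 17/5)
obs 2: x=0 → posterior Beta(3, 22/5)
obs 3: x=1 → posterior Beta(4, 22/5)
obs 4: x=1 → posterior Beta(5, 22/5)
obs 5: x=0 → posterior Beta(5, 27/5)
obs 6: x=0 → posterior Beta(5, 32/5)
obs 7: x=1 → posterior Beta(6, 32/5)
obs 8: x=1 → posterior Beta(7, 32/5)
obs 9: x=0 → posterior Beta(7, 37/5)
obs 10: x=0 → posterior Beta(7, 42/5)
obs 11: x=0 → posterior Beta(7, 47/5)

5/12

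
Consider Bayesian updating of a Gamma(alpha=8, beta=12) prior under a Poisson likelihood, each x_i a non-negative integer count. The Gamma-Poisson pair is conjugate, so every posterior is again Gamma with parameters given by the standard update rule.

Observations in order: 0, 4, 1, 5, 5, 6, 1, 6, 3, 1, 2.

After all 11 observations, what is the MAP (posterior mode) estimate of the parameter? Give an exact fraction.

obs 1: x=0 → posterior Gamma(8, 13)
obs 2: x=4 → posterior Gamma(12, 14)
obs 3: x=1 → posterior Gamma(13, 15)
obs 4: x=5 → posterior Gamma(18, 16)
obs 5: x=5 → posterior Gamma(23, 17)
obs 6: x=6 → posterior Gamma(29, 18)
obs 7: x=1 → posterior Gamma(30, 19)
obs 8: x=6 → posterior Gamma(36, 20)
obs 9: x=3 → posterior Gamma(39, 21)
obs 10: x=1 → posterior Gamma(40, 22)
obs 11: x=2 → posterior Gamma(42, 23)

41/23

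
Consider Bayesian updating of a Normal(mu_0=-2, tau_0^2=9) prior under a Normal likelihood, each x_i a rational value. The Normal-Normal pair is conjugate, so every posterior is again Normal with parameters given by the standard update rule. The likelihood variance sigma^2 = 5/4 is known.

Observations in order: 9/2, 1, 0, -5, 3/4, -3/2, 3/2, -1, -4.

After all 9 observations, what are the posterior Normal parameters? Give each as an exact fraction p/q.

mu_0=-145/329, tau_0^2=45/329

obs 1: x=9/2 → posterior Normal(152/41, 45/41)
obs 2: x=1 → posterior Normal(188/77, 45/77)
obs 3: x=0 → posterior Normal(188/113, 45/113)
obs 4: x=-5 → posterior Normal(8/149, 45/149)
obs 5: x=3/4 → posterior Normal(7/37, 9/37)
obs 6: x=-3/2 → posterior Normal(-19/221, 45/221)
obs 7: x=3/2 → posterior Normal(35/257, 45/257)
obs 8: x=-1 → posterior Normal(-1/293, 45/293)
obs 9: x=-4 → posterior Normal(-145/329, 45/329)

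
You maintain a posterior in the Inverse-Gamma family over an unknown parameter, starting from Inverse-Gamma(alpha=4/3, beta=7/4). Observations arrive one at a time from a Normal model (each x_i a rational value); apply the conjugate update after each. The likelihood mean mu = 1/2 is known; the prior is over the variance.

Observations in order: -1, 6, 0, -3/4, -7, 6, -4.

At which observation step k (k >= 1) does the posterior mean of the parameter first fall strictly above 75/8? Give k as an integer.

obs 1: x=-1 → posterior Inverse-Gamma(11/6, 23/8)
obs 2: x=6 → posterior Inverse-Gamma(7/3, 18)
obs 3: x=0 → posterior Inverse-Gamma(17/6, 145/8)
obs 4: x=-3/4 → posterior Inverse-Gamma(10/3, 605/32)
obs 5: x=-7 → posterior Inverse-Gamma(23/6, 1505/32)
obs 6: x=6 → posterior Inverse-Gamma(13/3, 1989/32)
obs 7: x=-4 → posterior Inverse-Gamma(29/6, 2313/32)

k = 2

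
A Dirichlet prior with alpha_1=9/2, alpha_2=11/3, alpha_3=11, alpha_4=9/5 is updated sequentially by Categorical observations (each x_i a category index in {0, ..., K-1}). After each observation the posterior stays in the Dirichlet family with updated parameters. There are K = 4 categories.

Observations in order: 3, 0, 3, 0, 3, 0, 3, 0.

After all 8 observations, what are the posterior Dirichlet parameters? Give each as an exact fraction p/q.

alpha_1=17/2, alpha_2=11/3, alpha_3=11, alpha_4=29/5

obs 1: x=3 → posterior Dirichlet(9/2, 11/3, 11, 14/5)
obs 2: x=0 → posterior Dirichlet(11/2, 11/3, 11, 14/5)
obs 3: x=3 → posterior Dirichlet(11/2, 11/3, 11, 19/5)
obs 4: x=0 → posterior Dirichlet(13/2, 11/3, 11, 19/5)
obs 5: x=3 → posterior Dirichlet(13/2, 11/3, 11, 24/5)
obs 6: x=0 → posterior Dirichlet(15/2, 11/3, 11, 24/5)
obs 7: x=3 → posterior Dirichlet(15/2, 11/3, 11, 29/5)
obs 8: x=0 → posterior Dirichlet(17/2, 11/3, 11, 29/5)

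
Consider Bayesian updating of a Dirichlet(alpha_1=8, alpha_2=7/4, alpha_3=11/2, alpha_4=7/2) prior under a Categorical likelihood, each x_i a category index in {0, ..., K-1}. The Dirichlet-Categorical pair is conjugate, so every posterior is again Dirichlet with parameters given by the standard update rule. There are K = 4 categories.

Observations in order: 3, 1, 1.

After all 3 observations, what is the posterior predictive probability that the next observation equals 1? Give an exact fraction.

obs 1: x=3 → posterior Dirichlet(8, 7/4, 11/2, 9/2)
obs 2: x=1 → posterior Dirichlet(8, 11/4, 11/2, 9/2)
obs 3: x=1 → posterior Dirichlet(8, 15/4, 11/2, 9/2)

5/29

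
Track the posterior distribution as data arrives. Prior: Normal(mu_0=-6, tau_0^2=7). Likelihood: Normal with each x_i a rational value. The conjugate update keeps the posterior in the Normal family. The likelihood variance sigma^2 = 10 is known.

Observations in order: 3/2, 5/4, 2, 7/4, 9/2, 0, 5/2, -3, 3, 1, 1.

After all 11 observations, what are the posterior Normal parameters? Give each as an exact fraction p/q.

obs 1: x=3/2 → posterior Normal(-99/34, 70/17)
obs 2: x=5/4 → posterior Normal(-163/96, 35/12)
obs 3: x=2 → posterior Normal(-107/124, 70/31)
obs 4: x=7/4 → posterior Normal(-29/76, 35/19)
obs 5: x=9/2 → posterior Normal(17/45, 14/9)
obs 6: x=0 → posterior Normal(17/52, 35/26)
obs 7: x=5/2 → posterior Normal(69/118, 70/59)
obs 8: x=-3 → posterior Normal(9/44, 35/33)
obs 9: x=3 → posterior Normal(69/146, 70/73)
obs 10: x=1 → posterior Normal(83/160, 7/8)
obs 11: x=1 → posterior Normal(97/174, 70/87)

mu_0=97/174, tau_0^2=70/87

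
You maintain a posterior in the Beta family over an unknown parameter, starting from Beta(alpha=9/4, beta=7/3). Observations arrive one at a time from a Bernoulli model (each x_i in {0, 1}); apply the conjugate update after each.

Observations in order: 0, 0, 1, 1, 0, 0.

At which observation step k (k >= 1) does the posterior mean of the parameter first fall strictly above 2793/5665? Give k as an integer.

k = 4

obs 1: x=0 → posterior Beta(9/4, 10/3)
obs 2: x=0 → posterior Beta(9/4, 13/3)
obs 3: x=1 → posterior Beta(13/4, 13/3)
obs 4: x=1 → posterior Beta(17/4, 13/3)
obs 5: x=0 → posterior Beta(17/4, 16/3)
obs 6: x=0 → posterior Beta(17/4, 19/3)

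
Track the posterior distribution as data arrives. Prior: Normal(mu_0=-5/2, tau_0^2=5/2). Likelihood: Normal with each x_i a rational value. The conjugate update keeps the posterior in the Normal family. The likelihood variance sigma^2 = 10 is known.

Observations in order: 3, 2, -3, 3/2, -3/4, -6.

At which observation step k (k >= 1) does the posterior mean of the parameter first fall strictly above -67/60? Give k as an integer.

k = 2

obs 1: x=3 → posterior Normal(-7/5, 2)
obs 2: x=2 → posterior Normal(-5/6, 5/3)
obs 3: x=-3 → posterior Normal(-8/7, 10/7)
obs 4: x=3/2 → posterior Normal(-13/16, 5/4)
obs 5: x=-3/4 → posterior Normal(-29/36, 10/9)
obs 6: x=-6 → posterior Normal(-53/40, 1)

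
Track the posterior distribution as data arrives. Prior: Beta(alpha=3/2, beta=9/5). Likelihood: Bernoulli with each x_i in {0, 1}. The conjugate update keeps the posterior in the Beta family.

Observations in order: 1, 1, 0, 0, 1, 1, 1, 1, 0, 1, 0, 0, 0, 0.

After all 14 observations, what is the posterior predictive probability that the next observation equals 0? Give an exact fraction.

obs 1: x=1 → posterior Beta(5/2, 9/5)
obs 2: x=1 → posterior Beta(7/2, 9/5)
obs 3: x=0 → posterior Beta(7/2, 14/5)
obs 4: x=0 → posterior Beta(7/2, 19/5)
obs 5: x=1 → posterior Beta(9/2, 19/5)
obs 6: x=1 → posterior Beta(11/2, 19/5)
obs 7: x=1 → posterior Beta(13/2, 19/5)
obs 8: x=1 → posterior Beta(15/2, 19/5)
obs 9: x=0 → posterior Beta(15/2, 24/5)
obs 10: x=1 → posterior Beta(17/2, 24/5)
obs 11: x=0 → posterior Beta(17/2, 29/5)
obs 12: x=0 → posterior Beta(17/2, 34/5)
obs 13: x=0 → posterior Beta(17/2, 39/5)
obs 14: x=0 → posterior Beta(17/2, 44/5)

88/173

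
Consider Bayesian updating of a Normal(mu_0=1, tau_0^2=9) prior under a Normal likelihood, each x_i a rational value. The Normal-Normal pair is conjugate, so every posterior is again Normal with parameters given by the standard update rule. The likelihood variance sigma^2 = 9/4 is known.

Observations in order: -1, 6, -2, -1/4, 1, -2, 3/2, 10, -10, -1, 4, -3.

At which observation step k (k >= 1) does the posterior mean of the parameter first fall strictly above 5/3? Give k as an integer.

k = 2

obs 1: x=-1 → posterior Normal(-3/5, 9/5)
obs 2: x=6 → posterior Normal(7/3, 1)
obs 3: x=-2 → posterior Normal(1, 9/13)
obs 4: x=-1/4 → posterior Normal(12/17, 9/17)
obs 5: x=1 → posterior Normal(16/21, 3/7)
obs 6: x=-2 → posterior Normal(8/25, 9/25)
obs 7: x=3/2 → posterior Normal(14/29, 9/29)
obs 8: x=10 → posterior Normal(18/11, 3/11)
obs 9: x=-10 → posterior Normal(14/37, 9/37)
obs 10: x=-1 → posterior Normal(10/41, 9/41)
obs 11: x=4 → posterior Normal(26/45, 1/5)
obs 12: x=-3 → posterior Normal(2/7, 9/49)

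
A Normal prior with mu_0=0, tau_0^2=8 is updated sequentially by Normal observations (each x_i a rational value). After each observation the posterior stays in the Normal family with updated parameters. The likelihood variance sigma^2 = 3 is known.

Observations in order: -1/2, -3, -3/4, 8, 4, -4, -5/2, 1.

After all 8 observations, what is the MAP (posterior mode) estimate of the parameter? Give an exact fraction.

obs 1: x=-1/2 → posterior Normal(-4/11, 24/11)
obs 2: x=-3 → posterior Normal(-28/19, 24/19)
obs 3: x=-3/4 → posterior Normal(-34/27, 8/9)
obs 4: x=8 → posterior Normal(6/7, 24/35)
obs 5: x=4 → posterior Normal(62/43, 24/43)
obs 6: x=-4 → posterior Normal(10/17, 8/17)
obs 7: x=-5/2 → posterior Normal(10/59, 24/59)
obs 8: x=1 → posterior Normal(18/67, 24/67)

18/67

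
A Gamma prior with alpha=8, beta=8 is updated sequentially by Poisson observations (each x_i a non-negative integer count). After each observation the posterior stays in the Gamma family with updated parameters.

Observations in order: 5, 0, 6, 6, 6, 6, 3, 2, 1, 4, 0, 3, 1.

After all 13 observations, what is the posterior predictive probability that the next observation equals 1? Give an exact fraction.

1382783559939320077259894885417539301879429557737881624532899738662071/6397044955556976591131187821114346488001084082080638724121570381398016

obs 1: x=5 → posterior Gamma(13, 9)
obs 2: x=0 → posterior Gamma(13, 10)
obs 3: x=6 → posterior Gamma(19, 11)
obs 4: x=6 → posterior Gamma(25, 12)
obs 5: x=6 → posterior Gamma(31, 13)
obs 6: x=6 → posterior Gamma(37, 14)
obs 7: x=3 → posterior Gamma(40, 15)
obs 8: x=2 → posterior Gamma(42, 16)
obs 9: x=1 → posterior Gamma(43, 17)
obs 10: x=4 → posterior Gamma(47, 18)
obs 11: x=0 → posterior Gamma(47, 19)
obs 12: x=3 → posterior Gamma(50, 20)
obs 13: x=1 → posterior Gamma(51, 21)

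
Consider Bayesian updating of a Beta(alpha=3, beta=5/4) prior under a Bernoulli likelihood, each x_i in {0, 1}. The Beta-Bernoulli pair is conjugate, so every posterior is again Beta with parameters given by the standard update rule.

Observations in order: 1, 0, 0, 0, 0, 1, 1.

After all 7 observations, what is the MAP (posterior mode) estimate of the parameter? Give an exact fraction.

20/37

obs 1: x=1 → posterior Beta(4, 5/4)
obs 2: x=0 → posterior Beta(4, 9/4)
obs 3: x=0 → posterior Beta(4, 13/4)
obs 4: x=0 → posterior Beta(4, 17/4)
obs 5: x=0 → posterior Beta(4, 21/4)
obs 6: x=1 → posterior Beta(5, 21/4)
obs 7: x=1 → posterior Beta(6, 21/4)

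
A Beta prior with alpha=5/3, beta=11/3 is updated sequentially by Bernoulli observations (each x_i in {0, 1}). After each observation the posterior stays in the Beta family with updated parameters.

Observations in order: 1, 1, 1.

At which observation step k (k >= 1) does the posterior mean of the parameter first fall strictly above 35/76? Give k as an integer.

k = 2

obs 1: x=1 → posterior Beta(8/3, 11/3)
obs 2: x=1 → posterior Beta(11/3, 11/3)
obs 3: x=1 → posterior Beta(14/3, 11/3)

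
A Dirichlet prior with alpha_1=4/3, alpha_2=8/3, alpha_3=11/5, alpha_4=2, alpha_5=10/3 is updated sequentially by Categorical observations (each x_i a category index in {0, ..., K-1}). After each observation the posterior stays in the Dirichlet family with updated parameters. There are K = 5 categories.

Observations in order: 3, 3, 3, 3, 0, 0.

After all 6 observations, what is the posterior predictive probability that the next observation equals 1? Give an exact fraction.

obs 1: x=3 → posterior Dirichlet(4/3, 8/3, 11/5, 3, 10/3)
obs 2: x=3 → posterior Dirichlet(4/3, 8/3, 11/5, 4, 10/3)
obs 3: x=3 → posterior Dirichlet(4/3, 8/3, 11/5, 5, 10/3)
obs 4: x=3 → posterior Dirichlet(4/3, 8/3, 11/5, 6, 10/3)
obs 5: x=0 → posterior Dirichlet(7/3, 8/3, 11/5, 6, 10/3)
obs 6: x=0 → posterior Dirichlet(10/3, 8/3, 11/5, 6, 10/3)

40/263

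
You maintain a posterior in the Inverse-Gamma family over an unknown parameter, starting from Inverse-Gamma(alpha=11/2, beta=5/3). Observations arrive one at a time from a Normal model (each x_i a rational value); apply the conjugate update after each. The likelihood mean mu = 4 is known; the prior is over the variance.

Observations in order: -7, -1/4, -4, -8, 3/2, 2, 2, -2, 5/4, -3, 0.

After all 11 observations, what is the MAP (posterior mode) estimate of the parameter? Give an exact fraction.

11357/576

obs 1: x=-7 → posterior Inverse-Gamma(6, 373/6)
obs 2: x=-1/4 → posterior Inverse-Gamma(13/2, 6835/96)
obs 3: x=-4 → posterior Inverse-Gamma(7, 9907/96)
obs 4: x=-8 → posterior Inverse-Gamma(15/2, 16819/96)
obs 5: x=3/2 → posterior Inverse-Gamma(8, 17119/96)
obs 6: x=2 → posterior Inverse-Gamma(17/2, 17311/96)
obs 7: x=2 → posterior Inverse-Gamma(9, 17503/96)
obs 8: x=-2 → posterior Inverse-Gamma(19/2, 19231/96)
obs 9: x=5/4 → posterior Inverse-Gamma(10, 9797/48)
obs 10: x=-3 → posterior Inverse-Gamma(21/2, 10973/48)
obs 11: x=0 → posterior Inverse-Gamma(11, 11357/48)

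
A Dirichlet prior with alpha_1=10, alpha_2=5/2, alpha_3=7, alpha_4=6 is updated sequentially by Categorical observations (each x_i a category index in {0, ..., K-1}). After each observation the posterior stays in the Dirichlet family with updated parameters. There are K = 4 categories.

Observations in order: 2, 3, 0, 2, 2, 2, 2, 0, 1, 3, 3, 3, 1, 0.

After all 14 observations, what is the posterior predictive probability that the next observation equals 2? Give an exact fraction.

24/79

obs 1: x=2 → posterior Dirichlet(10, 5/2, 8, 6)
obs 2: x=3 → posterior Dirichlet(10, 5/2, 8, 7)
obs 3: x=0 → posterior Dirichlet(11, 5/2, 8, 7)
obs 4: x=2 → posterior Dirichlet(11, 5/2, 9, 7)
obs 5: x=2 → posterior Dirichlet(11, 5/2, 10, 7)
obs 6: x=2 → posterior Dirichlet(11, 5/2, 11, 7)
obs 7: x=2 → posterior Dirichlet(11, 5/2, 12, 7)
obs 8: x=0 → posterior Dirichlet(12, 5/2, 12, 7)
obs 9: x=1 → posterior Dirichlet(12, 7/2, 12, 7)
obs 10: x=3 → posterior Dirichlet(12, 7/2, 12, 8)
obs 11: x=3 → posterior Dirichlet(12, 7/2, 12, 9)
obs 12: x=3 → posterior Dirichlet(12, 7/2, 12, 10)
obs 13: x=1 → posterior Dirichlet(12, 9/2, 12, 10)
obs 14: x=0 → posterior Dirichlet(13, 9/2, 12, 10)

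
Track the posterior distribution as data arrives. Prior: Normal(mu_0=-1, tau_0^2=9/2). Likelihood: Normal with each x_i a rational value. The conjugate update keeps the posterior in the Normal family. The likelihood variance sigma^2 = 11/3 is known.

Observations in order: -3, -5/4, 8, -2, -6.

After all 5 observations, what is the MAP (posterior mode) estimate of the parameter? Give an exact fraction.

obs 1: x=-3 → posterior Normal(-103/49, 99/49)
obs 2: x=-5/4 → posterior Normal(-547/304, 99/76)
obs 3: x=8 → posterior Normal(317/412, 99/103)
obs 4: x=-2 → posterior Normal(101/520, 99/130)
obs 5: x=-6 → posterior Normal(-547/628, 99/157)

-547/628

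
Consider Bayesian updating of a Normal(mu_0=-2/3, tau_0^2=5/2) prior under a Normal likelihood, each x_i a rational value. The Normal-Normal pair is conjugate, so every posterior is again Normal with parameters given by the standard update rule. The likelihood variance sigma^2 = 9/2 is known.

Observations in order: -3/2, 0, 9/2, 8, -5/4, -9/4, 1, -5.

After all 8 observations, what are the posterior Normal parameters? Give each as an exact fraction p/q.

obs 1: x=-3/2 → posterior Normal(-27/28, 45/28)
obs 2: x=0 → posterior Normal(-27/38, 45/38)
obs 3: x=9/2 → posterior Normal(3/8, 15/16)
obs 4: x=8 → posterior Normal(49/29, 45/58)
obs 5: x=-5/4 → posterior Normal(171/136, 45/68)
obs 6: x=-9/4 → posterior Normal(21/26, 15/26)
obs 7: x=1 → posterior Normal(73/88, 45/88)
obs 8: x=-5 → posterior Normal(23/98, 45/98)

mu_0=23/98, tau_0^2=45/98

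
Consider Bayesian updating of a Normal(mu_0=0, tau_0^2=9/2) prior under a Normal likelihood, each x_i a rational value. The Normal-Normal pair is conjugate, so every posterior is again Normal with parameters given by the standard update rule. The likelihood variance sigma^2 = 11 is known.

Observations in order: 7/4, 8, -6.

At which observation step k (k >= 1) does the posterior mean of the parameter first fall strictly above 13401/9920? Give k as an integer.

k = 2

obs 1: x=7/4 → posterior Normal(63/124, 99/31)
obs 2: x=8 → posterior Normal(351/160, 99/40)
obs 3: x=-6 → posterior Normal(135/196, 99/49)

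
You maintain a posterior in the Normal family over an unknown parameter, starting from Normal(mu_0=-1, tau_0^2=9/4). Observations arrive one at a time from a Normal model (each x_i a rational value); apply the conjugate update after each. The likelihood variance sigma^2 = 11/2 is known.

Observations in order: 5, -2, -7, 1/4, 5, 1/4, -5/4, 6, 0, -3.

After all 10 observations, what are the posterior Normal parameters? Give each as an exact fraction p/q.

obs 1: x=5 → posterior Normal(23/31, 99/62)
obs 2: x=-2 → posterior Normal(1/8, 99/80)
obs 3: x=-7 → posterior Normal(-58/49, 99/98)
obs 4: x=1/4 → posterior Normal(-223/232, 99/116)
obs 5: x=5 → posterior Normal(-43/268, 99/134)
obs 6: x=1/4 → posterior Normal(-17/152, 99/152)
obs 7: x=-5/4 → posterior Normal(-79/340, 99/170)
obs 8: x=6 → posterior Normal(137/376, 99/188)
obs 9: x=0 → posterior Normal(137/412, 99/206)
obs 10: x=-3 → posterior Normal(29/448, 99/224)

mu_0=29/448, tau_0^2=99/224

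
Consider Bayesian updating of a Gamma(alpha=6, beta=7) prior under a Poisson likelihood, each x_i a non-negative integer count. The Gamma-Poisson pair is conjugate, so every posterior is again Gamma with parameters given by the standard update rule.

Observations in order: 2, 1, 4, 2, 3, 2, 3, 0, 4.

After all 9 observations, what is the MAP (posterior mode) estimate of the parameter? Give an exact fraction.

obs 1: x=2 → posterior Gamma(8, 8)
obs 2: x=1 → posterior Gamma(9, 9)
obs 3: x=4 → posterior Gamma(13, 10)
obs 4: x=2 → posterior Gamma(15, 11)
obs 5: x=3 → posterior Gamma(18, 12)
obs 6: x=2 → posterior Gamma(20, 13)
obs 7: x=3 → posterior Gamma(23, 14)
obs 8: x=0 → posterior Gamma(23, 15)
obs 9: x=4 → posterior Gamma(27, 16)

13/8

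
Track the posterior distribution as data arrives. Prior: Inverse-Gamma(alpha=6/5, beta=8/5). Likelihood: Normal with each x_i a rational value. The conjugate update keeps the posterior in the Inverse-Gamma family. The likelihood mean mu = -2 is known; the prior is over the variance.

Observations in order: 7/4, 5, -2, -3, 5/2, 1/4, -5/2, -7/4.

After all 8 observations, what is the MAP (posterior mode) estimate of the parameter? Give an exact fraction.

obs 1: x=7/4 → posterior Inverse-Gamma(17/10, 1381/160)
obs 2: x=5 → posterior Inverse-Gamma(11/5, 5301/160)
obs 3: x=-2 → posterior Inverse-Gamma(27/10, 5301/160)
obs 4: x=-3 → posterior Inverse-Gamma(16/5, 5381/160)
obs 5: x=5/2 → posterior Inverse-Gamma(37/10, 7001/160)
obs 6: x=1/4 → posterior Inverse-Gamma(21/5, 3703/80)
obs 7: x=-5/2 → posterior Inverse-Gamma(47/10, 3713/80)
obs 8: x=-7/4 → posterior Inverse-Gamma(26/5, 7431/160)

7431/992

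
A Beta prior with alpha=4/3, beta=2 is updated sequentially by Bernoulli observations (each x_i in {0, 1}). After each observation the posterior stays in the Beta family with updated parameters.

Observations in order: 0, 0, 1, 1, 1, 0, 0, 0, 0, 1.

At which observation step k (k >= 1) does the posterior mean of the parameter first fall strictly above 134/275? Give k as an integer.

obs 1: x=0 → posterior Beta(4/3, 3)
obs 2: x=0 → posterior Beta(4/3, 4)
obs 3: x=1 → posterior Beta(7/3, 4)
obs 4: x=1 → posterior Beta(10/3, 4)
obs 5: x=1 → posterior Beta(13/3, 4)
obs 6: x=0 → posterior Beta(13/3, 5)
obs 7: x=0 → posterior Beta(13/3, 6)
obs 8: x=0 → posterior Beta(13/3, 7)
obs 9: x=0 → posterior Beta(13/3, 8)
obs 10: x=1 → posterior Beta(16/3, 8)

k = 5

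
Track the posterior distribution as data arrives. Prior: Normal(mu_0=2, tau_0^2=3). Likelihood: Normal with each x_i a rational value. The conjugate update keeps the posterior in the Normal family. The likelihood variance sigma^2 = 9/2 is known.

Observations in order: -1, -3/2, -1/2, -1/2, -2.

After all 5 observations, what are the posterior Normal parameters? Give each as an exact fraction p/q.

mu_0=-5/13, tau_0^2=9/13

obs 1: x=-1 → posterior Normal(4/5, 9/5)
obs 2: x=-3/2 → posterior Normal(1/7, 9/7)
obs 3: x=-1/2 → posterior Normal(0, 1)
obs 4: x=-1/2 → posterior Normal(-1/11, 9/11)
obs 5: x=-2 → posterior Normal(-5/13, 9/13)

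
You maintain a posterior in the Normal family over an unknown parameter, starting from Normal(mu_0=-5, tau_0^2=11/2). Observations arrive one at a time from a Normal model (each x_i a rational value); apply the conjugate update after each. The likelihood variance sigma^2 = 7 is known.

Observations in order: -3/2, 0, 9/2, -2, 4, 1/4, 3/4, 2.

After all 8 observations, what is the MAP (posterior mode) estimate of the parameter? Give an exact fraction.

obs 1: x=-3/2 → posterior Normal(-173/50, 77/25)
obs 2: x=0 → posterior Normal(-173/72, 77/36)
obs 3: x=9/2 → posterior Normal(-37/47, 77/47)
obs 4: x=-2 → posterior Normal(-59/58, 77/58)
obs 5: x=4 → posterior Normal(-5/23, 77/69)
obs 6: x=1/4 → posterior Normal(-49/320, 77/80)
obs 7: x=3/4 → posterior Normal(-4/91, 11/13)
obs 8: x=2 → posterior Normal(3/17, 77/102)

3/17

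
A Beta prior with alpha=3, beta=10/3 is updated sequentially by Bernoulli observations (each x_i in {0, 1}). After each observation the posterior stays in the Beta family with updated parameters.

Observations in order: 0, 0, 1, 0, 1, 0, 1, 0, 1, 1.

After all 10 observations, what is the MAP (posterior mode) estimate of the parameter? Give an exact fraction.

obs 1: x=0 → posterior Beta(3, 13/3)
obs 2: x=0 → posterior Beta(3, 16/3)
obs 3: x=1 → posterior Beta(4, 16/3)
obs 4: x=0 → posterior Beta(4, 19/3)
obs 5: x=1 → posterior Beta(5, 19/3)
obs 6: x=0 → posterior Beta(5, 22/3)
obs 7: x=1 → posterior Beta(6, 22/3)
obs 8: x=0 → posterior Beta(6, 25/3)
obs 9: x=1 → posterior Beta(7, 25/3)
obs 10: x=1 → posterior Beta(8, 25/3)

21/43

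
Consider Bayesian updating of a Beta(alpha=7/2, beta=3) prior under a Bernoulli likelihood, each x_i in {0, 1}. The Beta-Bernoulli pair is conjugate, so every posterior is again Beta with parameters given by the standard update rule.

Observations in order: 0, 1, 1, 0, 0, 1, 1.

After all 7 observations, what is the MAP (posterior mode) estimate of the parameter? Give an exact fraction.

obs 1: x=0 → posterior Beta(7/2, 4)
obs 2: x=1 → posterior Beta(9/2, 4)
obs 3: x=1 → posterior Beta(11/2, 4)
obs 4: x=0 → posterior Beta(11/2, 5)
obs 5: x=0 → posterior Beta(11/2, 6)
obs 6: x=1 → posterior Beta(13/2, 6)
obs 7: x=1 → posterior Beta(15/2, 6)

13/23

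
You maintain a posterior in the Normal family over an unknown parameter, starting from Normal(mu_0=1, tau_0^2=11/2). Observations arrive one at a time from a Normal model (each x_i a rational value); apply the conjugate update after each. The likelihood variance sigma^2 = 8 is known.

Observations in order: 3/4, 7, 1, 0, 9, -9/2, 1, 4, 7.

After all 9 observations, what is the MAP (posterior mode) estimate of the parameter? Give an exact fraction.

obs 1: x=3/4 → posterior Normal(97/108, 88/27)
obs 2: x=7 → posterior Normal(405/152, 44/19)
obs 3: x=1 → posterior Normal(449/196, 88/49)
obs 4: x=0 → posterior Normal(449/240, 22/15)
obs 5: x=9 → posterior Normal(845/284, 88/71)
obs 6: x=-9/2 → posterior Normal(647/328, 44/41)
obs 7: x=1 → posterior Normal(691/372, 88/93)
obs 8: x=4 → posterior Normal(867/416, 11/13)
obs 9: x=7 → posterior Normal(235/92, 88/115)

235/92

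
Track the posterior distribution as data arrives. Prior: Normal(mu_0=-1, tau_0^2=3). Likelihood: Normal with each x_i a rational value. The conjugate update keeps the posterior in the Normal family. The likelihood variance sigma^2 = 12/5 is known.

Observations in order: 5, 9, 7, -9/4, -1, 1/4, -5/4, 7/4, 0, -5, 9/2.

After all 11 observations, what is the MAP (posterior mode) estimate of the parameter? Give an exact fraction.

86/59

obs 1: x=5 → posterior Normal(7/3, 4/3)
obs 2: x=9 → posterior Normal(33/7, 6/7)
obs 3: x=7 → posterior Normal(101/19, 12/19)
obs 4: x=-9/4 → posterior Normal(359/96, 1/2)
obs 5: x=-1 → posterior Normal(339/116, 12/29)
obs 6: x=1/4 → posterior Normal(43/17, 6/17)
obs 7: x=-5/4 → posterior Normal(319/156, 4/13)
obs 8: x=7/4 → posterior Normal(177/88, 3/11)
obs 9: x=0 → posterior Normal(177/98, 12/49)
obs 10: x=-5 → posterior Normal(127/108, 2/9)
obs 11: x=9/2 → posterior Normal(86/59, 12/59)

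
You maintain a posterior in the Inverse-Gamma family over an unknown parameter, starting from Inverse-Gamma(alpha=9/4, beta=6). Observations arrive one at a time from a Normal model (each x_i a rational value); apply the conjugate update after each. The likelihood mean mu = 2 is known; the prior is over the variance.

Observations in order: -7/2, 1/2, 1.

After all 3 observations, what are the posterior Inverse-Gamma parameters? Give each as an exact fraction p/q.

obs 1: x=-7/2 → posterior Inverse-Gamma(11/4, 169/8)
obs 2: x=1/2 → posterior Inverse-Gamma(13/4, 89/4)
obs 3: x=1 → posterior Inverse-Gamma(15/4, 91/4)

alpha=15/4, beta=91/4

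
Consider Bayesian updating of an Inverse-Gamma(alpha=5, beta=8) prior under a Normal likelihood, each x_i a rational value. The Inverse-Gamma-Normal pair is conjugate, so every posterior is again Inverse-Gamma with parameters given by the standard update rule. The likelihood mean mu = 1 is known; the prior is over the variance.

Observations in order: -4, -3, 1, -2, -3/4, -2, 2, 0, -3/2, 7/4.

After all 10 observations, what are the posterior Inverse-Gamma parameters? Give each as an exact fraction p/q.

obs 1: x=-4 → posterior Inverse-Gamma(11/2, 41/2)
obs 2: x=-3 → posterior Inverse-Gamma(6, 57/2)
obs 3: x=1 → posterior Inverse-Gamma(13/2, 57/2)
obs 4: x=-2 → posterior Inverse-Gamma(7, 33)
obs 5: x=-3/4 → posterior Inverse-Gamma(15/2, 1105/32)
obs 6: x=-2 → posterior Inverse-Gamma(8, 1249/32)
obs 7: x=2 → posterior Inverse-Gamma(17/2, 1265/32)
obs 8: x=0 → posterior Inverse-Gamma(9, 1281/32)
obs 9: x=-3/2 → posterior Inverse-Gamma(19/2, 1381/32)
obs 10: x=7/4 → posterior Inverse-Gamma(10, 695/16)

alpha=10, beta=695/16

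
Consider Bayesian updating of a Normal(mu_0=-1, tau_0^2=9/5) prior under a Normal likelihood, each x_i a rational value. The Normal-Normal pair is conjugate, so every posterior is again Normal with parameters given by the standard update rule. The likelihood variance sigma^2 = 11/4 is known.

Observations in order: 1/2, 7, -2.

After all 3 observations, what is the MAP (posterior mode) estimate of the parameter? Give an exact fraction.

obs 1: x=1/2 → posterior Normal(-37/91, 99/91)
obs 2: x=7 → posterior Normal(215/127, 99/127)
obs 3: x=-2 → posterior Normal(143/163, 99/163)

143/163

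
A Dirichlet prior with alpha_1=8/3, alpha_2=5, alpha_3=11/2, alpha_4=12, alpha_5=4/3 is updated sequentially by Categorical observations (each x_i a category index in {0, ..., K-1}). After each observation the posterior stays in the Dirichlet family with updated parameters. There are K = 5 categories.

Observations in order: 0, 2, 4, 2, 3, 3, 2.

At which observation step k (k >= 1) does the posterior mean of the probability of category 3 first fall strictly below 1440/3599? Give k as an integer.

k = 4

obs 1: x=0 → posterior Dirichlet(11/3, 5, 11/2, 12, 4/3)
obs 2: x=2 → posterior Dirichlet(11/3, 5, 13/2, 12, 4/3)
obs 3: x=4 → posterior Dirichlet(11/3, 5, 13/2, 12, 7/3)
obs 4: x=2 → posterior Dirichlet(11/3, 5, 15/2, 12, 7/3)
obs 5: x=3 → posterior Dirichlet(11/3, 5, 15/2, 13, 7/3)
obs 6: x=3 → posterior Dirichlet(11/3, 5, 15/2, 14, 7/3)
obs 7: x=2 → posterior Dirichlet(11/3, 5, 17/2, 14, 7/3)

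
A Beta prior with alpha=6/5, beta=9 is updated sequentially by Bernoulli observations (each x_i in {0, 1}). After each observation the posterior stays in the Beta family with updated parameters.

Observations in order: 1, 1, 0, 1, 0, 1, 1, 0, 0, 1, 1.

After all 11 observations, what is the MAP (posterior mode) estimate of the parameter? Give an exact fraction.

3/8

obs 1: x=1 → posterior Beta(11/5, 9)
obs 2: x=1 → posterior Beta(16/5, 9)
obs 3: x=0 → posterior Beta(16/5, 10)
obs 4: x=1 → posterior Beta(21/5, 10)
obs 5: x=0 → posterior Beta(21/5, 11)
obs 6: x=1 → posterior Beta(26/5, 11)
obs 7: x=1 → posterior Beta(31/5, 11)
obs 8: x=0 → posterior Beta(31/5, 12)
obs 9: x=0 → posterior Beta(31/5, 13)
obs 10: x=1 → posterior Beta(36/5, 13)
obs 11: x=1 → posterior Beta(41/5, 13)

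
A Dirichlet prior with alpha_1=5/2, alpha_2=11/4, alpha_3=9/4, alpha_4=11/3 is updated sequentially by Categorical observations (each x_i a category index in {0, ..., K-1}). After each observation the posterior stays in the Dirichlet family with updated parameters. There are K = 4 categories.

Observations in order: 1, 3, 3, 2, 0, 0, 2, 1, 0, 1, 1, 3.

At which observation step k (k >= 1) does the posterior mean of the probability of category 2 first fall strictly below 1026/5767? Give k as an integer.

obs 1: x=1 → posterior Dirichlet(5/2, 15/4, 9/4, 11/3)
obs 2: x=3 → posterior Dirichlet(5/2, 15/4, 9/4, 14/3)
obs 3: x=3 → posterior Dirichlet(5/2, 15/4, 9/4, 17/3)
obs 4: x=2 → posterior Dirichlet(5/2, 15/4, 13/4, 17/3)
obs 5: x=0 → posterior Dirichlet(7/2, 15/4, 13/4, 17/3)
obs 6: x=0 → posterior Dirichlet(9/2, 15/4, 13/4, 17/3)
obs 7: x=2 → posterior Dirichlet(9/2, 15/4, 17/4, 17/3)
obs 8: x=1 → posterior Dirichlet(9/2, 19/4, 17/4, 17/3)
obs 9: x=0 → posterior Dirichlet(11/2, 19/4, 17/4, 17/3)
obs 10: x=1 → posterior Dirichlet(11/2, 23/4, 17/4, 17/3)
obs 11: x=1 → posterior Dirichlet(11/2, 27/4, 17/4, 17/3)
obs 12: x=3 → posterior Dirichlet(11/2, 27/4, 17/4, 20/3)

k = 2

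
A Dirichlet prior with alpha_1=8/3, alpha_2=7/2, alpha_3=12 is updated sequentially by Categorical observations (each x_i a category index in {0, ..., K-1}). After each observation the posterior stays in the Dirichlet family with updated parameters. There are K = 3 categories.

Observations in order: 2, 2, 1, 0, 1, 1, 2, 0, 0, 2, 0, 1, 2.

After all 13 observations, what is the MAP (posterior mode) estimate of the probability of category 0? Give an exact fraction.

obs 1: x=2 → posterior Dirichlet(8/3, 7/2, 13)
obs 2: x=2 → posterior Dirichlet(8/3, 7/2, 14)
obs 3: x=1 → posterior Dirichlet(8/3, 9/2, 14)
obs 4: x=0 → posterior Dirichlet(11/3, 9/2, 14)
obs 5: x=1 → posterior Dirichlet(11/3, 11/2, 14)
obs 6: x=1 → posterior Dirichlet(11/3, 13/2, 14)
obs 7: x=2 → posterior Dirichlet(11/3, 13/2, 15)
obs 8: x=0 → posterior Dirichlet(14/3, 13/2, 15)
obs 9: x=0 → posterior Dirichlet(17/3, 13/2, 15)
obs 10: x=2 → posterior Dirichlet(17/3, 13/2, 16)
obs 11: x=0 → posterior Dirichlet(20/3, 13/2, 16)
obs 12: x=1 → posterior Dirichlet(20/3, 15/2, 16)
obs 13: x=2 → posterior Dirichlet(20/3, 15/2, 17)

34/169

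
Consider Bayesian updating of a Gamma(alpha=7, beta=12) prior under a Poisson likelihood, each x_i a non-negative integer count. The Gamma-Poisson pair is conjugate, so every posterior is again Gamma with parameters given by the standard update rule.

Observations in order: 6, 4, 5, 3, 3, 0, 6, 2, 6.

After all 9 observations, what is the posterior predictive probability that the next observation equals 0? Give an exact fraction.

obs 1: x=6 → posterior Gamma(13, 13)
obs 2: x=4 → posterior Gamma(17, 14)
obs 3: x=5 → posterior Gamma(22, 15)
obs 4: x=3 → posterior Gamma(25, 16)
obs 5: x=3 → posterior Gamma(28, 17)
obs 6: x=0 → posterior Gamma(28, 18)
obs 7: x=6 → posterior Gamma(34, 19)
obs 8: x=2 → posterior Gamma(36, 20)
obs 9: x=6 → posterior Gamma(42, 21)

34135823067412405261341512451566463326809746506282585241/240853296366604441364234217964444502875744809722979549184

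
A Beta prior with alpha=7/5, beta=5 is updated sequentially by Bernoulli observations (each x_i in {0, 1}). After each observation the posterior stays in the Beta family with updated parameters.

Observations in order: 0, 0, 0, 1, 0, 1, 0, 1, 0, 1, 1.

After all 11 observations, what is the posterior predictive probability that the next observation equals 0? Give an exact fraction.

55/87

obs 1: x=0 → posterior Beta(7/5, 6)
obs 2: x=0 → posterior Beta(7/5, 7)
obs 3: x=0 → posterior Beta(7/5, 8)
obs 4: x=1 → posterior Beta(12/5, 8)
obs 5: x=0 → posterior Beta(12/5, 9)
obs 6: x=1 → posterior Beta(17/5, 9)
obs 7: x=0 → posterior Beta(17/5, 10)
obs 8: x=1 → posterior Beta(22/5, 10)
obs 9: x=0 → posterior Beta(22/5, 11)
obs 10: x=1 → posterior Beta(27/5, 11)
obs 11: x=1 → posterior Beta(32/5, 11)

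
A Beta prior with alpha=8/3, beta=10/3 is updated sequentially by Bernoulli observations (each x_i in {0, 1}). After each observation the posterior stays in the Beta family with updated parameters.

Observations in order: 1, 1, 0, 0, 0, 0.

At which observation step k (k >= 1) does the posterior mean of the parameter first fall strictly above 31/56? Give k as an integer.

k = 2

obs 1: x=1 → posterior Beta(11/3, 10/3)
obs 2: x=1 → posterior Beta(14/3, 10/3)
obs 3: x=0 → posterior Beta(14/3, 13/3)
obs 4: x=0 → posterior Beta(14/3, 16/3)
obs 5: x=0 → posterior Beta(14/3, 19/3)
obs 6: x=0 → posterior Beta(14/3, 22/3)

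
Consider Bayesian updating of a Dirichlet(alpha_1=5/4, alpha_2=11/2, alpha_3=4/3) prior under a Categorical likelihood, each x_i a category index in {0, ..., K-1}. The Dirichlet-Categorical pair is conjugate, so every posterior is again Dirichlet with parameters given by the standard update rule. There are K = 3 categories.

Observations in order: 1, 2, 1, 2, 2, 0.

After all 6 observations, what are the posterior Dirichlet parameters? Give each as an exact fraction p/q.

alpha_1=9/4, alpha_2=15/2, alpha_3=13/3

obs 1: x=1 → posterior Dirichlet(5/4, 13/2, 4/3)
obs 2: x=2 → posterior Dirichlet(5/4, 13/2, 7/3)
obs 3: x=1 → posterior Dirichlet(5/4, 15/2, 7/3)
obs 4: x=2 → posterior Dirichlet(5/4, 15/2, 10/3)
obs 5: x=2 → posterior Dirichlet(5/4, 15/2, 13/3)
obs 6: x=0 → posterior Dirichlet(9/4, 15/2, 13/3)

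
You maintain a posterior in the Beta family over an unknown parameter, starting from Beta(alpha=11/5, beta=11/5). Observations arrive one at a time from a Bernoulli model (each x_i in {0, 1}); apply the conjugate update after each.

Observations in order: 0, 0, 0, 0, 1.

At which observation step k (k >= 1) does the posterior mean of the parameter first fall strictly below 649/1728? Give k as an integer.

k = 2

obs 1: x=0 → posterior Beta(11/5, 16/5)
obs 2: x=0 → posterior Beta(11/5, 21/5)
obs 3: x=0 → posterior Beta(11/5, 26/5)
obs 4: x=0 → posterior Beta(11/5, 31/5)
obs 5: x=1 → posterior Beta(16/5, 31/5)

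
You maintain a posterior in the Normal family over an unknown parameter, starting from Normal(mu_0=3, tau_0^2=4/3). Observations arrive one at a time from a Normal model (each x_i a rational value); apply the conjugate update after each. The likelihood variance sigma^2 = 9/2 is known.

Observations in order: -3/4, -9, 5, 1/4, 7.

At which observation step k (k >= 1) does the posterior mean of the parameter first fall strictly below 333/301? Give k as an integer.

obs 1: x=-3/4 → posterior Normal(15/7, 36/35)
obs 2: x=-9 → posterior Normal(3/43, 36/43)
obs 3: x=5 → posterior Normal(43/51, 12/17)
obs 4: x=1/4 → posterior Normal(45/59, 36/59)
obs 5: x=7 → posterior Normal(101/67, 36/67)

k = 2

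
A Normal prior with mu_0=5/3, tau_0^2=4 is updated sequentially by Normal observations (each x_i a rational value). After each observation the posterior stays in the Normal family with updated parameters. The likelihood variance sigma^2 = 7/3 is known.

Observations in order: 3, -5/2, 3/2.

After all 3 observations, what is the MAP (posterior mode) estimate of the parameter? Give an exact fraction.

107/129

obs 1: x=3 → posterior Normal(143/57, 28/19)
obs 2: x=-5/2 → posterior Normal(53/93, 28/31)
obs 3: x=3/2 → posterior Normal(107/129, 28/43)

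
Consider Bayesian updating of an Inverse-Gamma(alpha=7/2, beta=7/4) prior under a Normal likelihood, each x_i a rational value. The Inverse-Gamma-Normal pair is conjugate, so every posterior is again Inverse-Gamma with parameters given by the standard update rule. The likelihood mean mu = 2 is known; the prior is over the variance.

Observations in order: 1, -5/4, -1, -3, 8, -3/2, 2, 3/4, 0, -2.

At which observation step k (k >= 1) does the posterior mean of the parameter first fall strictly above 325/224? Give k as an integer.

k = 2

obs 1: x=1 → posterior Inverse-Gamma(4, 9/4)
obs 2: x=-5/4 → posterior Inverse-Gamma(9/2, 241/32)
obs 3: x=-1 → posterior Inverse-Gamma(5, 385/32)
obs 4: x=-3 → posterior Inverse-Gamma(11/2, 785/32)
obs 5: x=8 → posterior Inverse-Gamma(6, 1361/32)
obs 6: x=-3/2 → posterior Inverse-Gamma(13/2, 1557/32)
obs 7: x=2 → posterior Inverse-Gamma(7, 1557/32)
obs 8: x=3/4 → posterior Inverse-Gamma(15/2, 791/16)
obs 9: x=0 → posterior Inverse-Gamma(8, 823/16)
obs 10: x=-2 → posterior Inverse-Gamma(17/2, 951/16)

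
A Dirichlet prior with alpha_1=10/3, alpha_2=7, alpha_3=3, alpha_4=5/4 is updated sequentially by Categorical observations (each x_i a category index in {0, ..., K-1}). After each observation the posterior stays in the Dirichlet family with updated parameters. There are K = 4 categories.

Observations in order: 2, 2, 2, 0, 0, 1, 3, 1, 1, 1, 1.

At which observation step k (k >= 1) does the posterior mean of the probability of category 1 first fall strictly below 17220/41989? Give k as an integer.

obs 1: x=2 → posterior Dirichlet(10/3, 7, 4, 5/4)
obs 2: x=2 → posterior Dirichlet(10/3, 7, 5, 5/4)
obs 3: x=2 → posterior Dirichlet(10/3, 7, 6, 5/4)
obs 4: x=0 → posterior Dirichlet(13/3, 7, 6, 5/4)
obs 5: x=0 → posterior Dirichlet(16/3, 7, 6, 5/4)
obs 6: x=1 → posterior Dirichlet(16/3, 8, 6, 5/4)
obs 7: x=3 → posterior Dirichlet(16/3, 8, 6, 9/4)
obs 8: x=1 → posterior Dirichlet(16/3, 9, 6, 9/4)
obs 9: x=1 → posterior Dirichlet(16/3, 10, 6, 9/4)
obs 10: x=1 → posterior Dirichlet(16/3, 11, 6, 9/4)
obs 11: x=1 → posterior Dirichlet(16/3, 12, 6, 9/4)

k = 3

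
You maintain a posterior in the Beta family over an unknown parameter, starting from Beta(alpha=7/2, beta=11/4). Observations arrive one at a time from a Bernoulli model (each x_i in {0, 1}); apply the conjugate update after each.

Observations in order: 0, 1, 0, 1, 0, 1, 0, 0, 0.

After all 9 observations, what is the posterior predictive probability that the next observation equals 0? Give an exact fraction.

35/61

obs 1: x=0 → posterior Beta(7/2, 15/4)
obs 2: x=1 → posterior Beta(9/2, 15/4)
obs 3: x=0 → posterior Beta(9/2, 19/4)
obs 4: x=1 → posterior Beta(11/2, 19/4)
obs 5: x=0 → posterior Beta(11/2, 23/4)
obs 6: x=1 → posterior Beta(13/2, 23/4)
obs 7: x=0 → posterior Beta(13/2, 27/4)
obs 8: x=0 → posterior Beta(13/2, 31/4)
obs 9: x=0 → posterior Beta(13/2, 35/4)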